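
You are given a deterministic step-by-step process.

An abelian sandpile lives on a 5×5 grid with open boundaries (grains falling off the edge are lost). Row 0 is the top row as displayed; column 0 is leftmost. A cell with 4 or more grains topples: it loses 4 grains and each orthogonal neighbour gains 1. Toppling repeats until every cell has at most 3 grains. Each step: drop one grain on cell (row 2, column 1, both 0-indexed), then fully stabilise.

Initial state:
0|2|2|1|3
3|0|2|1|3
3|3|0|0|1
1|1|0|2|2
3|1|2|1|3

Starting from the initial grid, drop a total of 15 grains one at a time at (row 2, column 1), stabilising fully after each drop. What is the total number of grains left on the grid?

49

step 0: 0|2|2|1|3
3|0|2|1|3
3|3|0|0|1
1|1|0|2|2
3|1|2|1|3
step 1: 1|2|2|1|3
0|2|2|1|3
1|1|1|0|1
2|2|0|2|2
3|1|2|1|3
step 2: 1|2|2|1|3
0|2|2|1|3
1|2|1|0|1
2|2|0|2|2
3|1|2|1|3
step 3: 1|2|2|1|3
0|2|2|1|3
1|3|1|0|1
2|2|0|2|2
3|1|2|1|3
step 4: 1|2|2|1|3
0|3|2|1|3
2|0|2|0|1
2|3|0|2|2
3|1|2|1|3
step 5: 1|2|2|1|3
0|3|2|1|3
2|1|2|0|1
2|3|0|2|2
3|1|2|1|3
step 6: 1|2|2|1|3
0|3|2|1|3
2|2|2|0|1
2|3|0|2|2
3|1|2|1|3
step 7: 1|2|2|1|3
0|3|2|1|3
2|3|2|0|1
2|3|0|2|2
3|1|2|1|3
step 8: 1|3|2|1|3
1|0|3|1|3
3|2|3|0|1
3|0|1|2|2
3|2|2|1|3
step 9: 1|3|2|1|3
1|0|3|1|3
3|3|3|0|1
3|0|1|2|2
3|2|2|1|3
step 10: 1|3|3|1|3
2|2|0|2|3
1|2|1|1|1
1|2|2|2|2
0|3|2|1|3
step 11: 1|3|3|1|3
2|2|0|2|3
1|3|1|1|1
1|2|2|2|2
0|3|2|1|3
step 12: 1|3|3|1|3
2|3|0|2|3
2|0|2|1|1
1|3|2|2|2
0|3|2|1|3
step 13: 1|3|3|1|3
2|3|0|2|3
2|1|2|1|1
1|3|2|2|2
0|3|2|1|3
step 14: 1|3|3|1|3
2|3|0|2|3
2|2|2|1|1
1|3|2|2|2
0|3|2|1|3
step 15: 1|3|3|1|3
2|3|0|2|3
2|3|2|1|1
1|3|2|2|2
0|3|2|1|3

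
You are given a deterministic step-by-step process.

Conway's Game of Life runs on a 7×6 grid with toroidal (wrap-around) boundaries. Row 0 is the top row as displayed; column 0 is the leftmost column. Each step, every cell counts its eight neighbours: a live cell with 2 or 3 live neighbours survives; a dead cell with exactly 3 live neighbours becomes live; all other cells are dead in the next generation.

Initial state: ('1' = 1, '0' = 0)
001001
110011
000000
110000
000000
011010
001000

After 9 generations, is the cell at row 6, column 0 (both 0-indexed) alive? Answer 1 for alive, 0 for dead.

gen 0: 001001
110011
000000
110000
000000
011010
001000
gen 1: 001111
110011
000000
000000
101000
011100
001000
gen 2: 001000
111000
100001
000000
001100
000100
000000
gen 3: 001000
101001
100001
000000
001100
001100
000000
gen 4: 010000
100001
110001
000000
001100
001100
001100
gen 5: 111000
000001
010001
111000
001100
010010
010100
gen 6: 111000
001001
011001
100100
100100
010010
000100
gen 7: 111100
000101
011111
100111
111111
001110
100100
gen 8: 110101
000001
010000
000000
000000
000000
100001
gen 9: 010000
011011
000000
000000
000000
000000
010011

0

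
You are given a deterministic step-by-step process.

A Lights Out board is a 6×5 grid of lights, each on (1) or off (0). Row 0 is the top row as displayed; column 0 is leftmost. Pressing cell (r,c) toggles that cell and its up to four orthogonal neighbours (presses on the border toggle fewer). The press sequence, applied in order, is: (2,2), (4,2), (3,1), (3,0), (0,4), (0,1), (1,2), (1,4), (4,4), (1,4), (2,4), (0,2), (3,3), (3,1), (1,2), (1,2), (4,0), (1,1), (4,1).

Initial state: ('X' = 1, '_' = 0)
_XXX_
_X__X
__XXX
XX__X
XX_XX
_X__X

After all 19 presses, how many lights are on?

k=0  _XXX_
_X__X
__XXX
XX__X
XX_XX
_X__X
k=1  _XXX_
_XX_X
_X__X
XXX_X
XX_XX
_X__X
k=2  _XXX_
_XX_X
_X__X
XX__X
X_X_X
_XX_X
k=3  _XXX_
_XX_X
____X
__X_X
XXX_X
_XX_X
k=4  _XXX_
_XX_X
X___X
XXX_X
_XX_X
_XX_X
k=5  _XX_X
_XX__
X___X
XXX_X
_XX_X
_XX_X
k=6  X___X
__X__
X___X
XXX_X
_XX_X
_XX_X
k=7  X_X_X
_X_X_
X_X_X
XXX_X
_XX_X
_XX_X
k=8  X_X__
_X__X
X_X__
XXX_X
_XX_X
_XX_X
k=9  X_X__
_X__X
X_X__
XXX__
_XXX_
_XX__
k=10  X_X_X
_X_X_
X_X_X
XXX__
_XXX_
_XX__
k=11  X_X_X
_X_XX
X_XX_
XXX_X
_XXX_
_XX__
k=12  XX_XX
_XXXX
X_XX_
XXX_X
_XXX_
_XX__
k=13  XX_XX
_XXXX
X_X__
XX_X_
_XX__
_XX__
k=14  XX_XX
_XXXX
XXX__
__XX_
__X__
_XX__
k=15  XXXXX
____X
XX___
__XX_
__X__
_XX__
k=16  XX_XX
_XXXX
XXX__
__XX_
__X__
_XX__
k=17  XX_XX
_XXXX
XXX__
X_XX_
XXX__
XXX__
k=18  X__XX
X__XX
X_X__
X_XX_
XXX__
XXX__
k=19  X__XX
X__XX
X_X__
XXXX_
_____
X_X__

14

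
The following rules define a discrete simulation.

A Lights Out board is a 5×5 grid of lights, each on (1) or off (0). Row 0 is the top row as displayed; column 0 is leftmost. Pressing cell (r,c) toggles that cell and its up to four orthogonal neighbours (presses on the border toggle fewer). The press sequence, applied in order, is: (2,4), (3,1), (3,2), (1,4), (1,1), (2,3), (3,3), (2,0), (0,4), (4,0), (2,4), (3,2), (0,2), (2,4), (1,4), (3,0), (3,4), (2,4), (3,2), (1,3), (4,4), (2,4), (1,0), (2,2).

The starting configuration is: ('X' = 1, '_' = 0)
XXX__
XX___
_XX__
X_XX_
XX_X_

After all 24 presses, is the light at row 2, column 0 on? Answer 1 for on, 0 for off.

t=0: XXX__
XX___
_XX__
X_XX_
XX_X_
t=1: XXX__
XX__X
_XXXX
X_XXX
XX_X_
t=2: XXX__
XX__X
__XXX
_X_XX
X__X_
t=3: XXX__
XX__X
___XX
__X_X
X_XX_
t=4: XXX_X
XX_X_
___X_
__X_X
X_XX_
t=5: X_X_X
__XX_
_X_X_
__X_X
X_XX_
t=6: X_X_X
__X__
_XX_X
__XXX
X_XX_
t=7: X_X_X
__X__
_XXXX
_____
X_X__
t=8: X_X_X
X_X__
X_XXX
X____
X_X__
t=9: X_XX_
X_X_X
X_XXX
X____
X_X__
t=10: X_XX_
X_X_X
X_XXX
_____
_XX__
t=11: X_XX_
X_X__
X_X__
____X
_XX__
t=12: X_XX_
X_X__
X____
_XXXX
_X___
t=13: XX___
X____
X____
_XXXX
_X___
t=14: XX___
X___X
X__XX
_XXX_
_X___
t=15: XX__X
X__X_
X__X_
_XXX_
_X___
t=16: XX__X
X__X_
___X_
X_XX_
XX___
t=17: XX__X
X__X_
___XX
X_X_X
XX__X
t=18: XX__X
X__XX
_____
X_X__
XX__X
t=19: XX__X
X__XX
__X__
XX_X_
XXX_X
t=20: XX_XX
X_X__
__XX_
XX_X_
XXX_X
t=21: XX_XX
X_X__
__XX_
XX_XX
XXXX_
t=22: XX_XX
X_X_X
__X_X
XX_X_
XXXX_
t=23: _X_XX
_XX_X
X_X_X
XX_X_
XXXX_
t=24: _X_XX
_X__X
XX_XX
XXXX_
XXXX_

1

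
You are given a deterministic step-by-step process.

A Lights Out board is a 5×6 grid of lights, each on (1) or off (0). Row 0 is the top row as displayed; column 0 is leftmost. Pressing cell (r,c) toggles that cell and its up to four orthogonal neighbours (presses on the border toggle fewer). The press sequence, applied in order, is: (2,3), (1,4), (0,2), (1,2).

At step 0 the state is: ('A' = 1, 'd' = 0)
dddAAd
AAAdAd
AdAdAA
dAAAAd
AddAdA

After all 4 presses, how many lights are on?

16

0) dddAAd
AAAdAd
AdAdAA
dAAAAd
AddAdA
1) dddAAd
AAAAAd
AddAdA
dAAdAd
AddAdA
2) dddAdd
AAAddA
AddAAA
dAAdAd
AddAdA
3) dAAddd
AAdddA
AddAAA
dAAdAd
AddAdA
4) dAdddd
AdAAdA
AdAAAA
dAAdAd
AddAdA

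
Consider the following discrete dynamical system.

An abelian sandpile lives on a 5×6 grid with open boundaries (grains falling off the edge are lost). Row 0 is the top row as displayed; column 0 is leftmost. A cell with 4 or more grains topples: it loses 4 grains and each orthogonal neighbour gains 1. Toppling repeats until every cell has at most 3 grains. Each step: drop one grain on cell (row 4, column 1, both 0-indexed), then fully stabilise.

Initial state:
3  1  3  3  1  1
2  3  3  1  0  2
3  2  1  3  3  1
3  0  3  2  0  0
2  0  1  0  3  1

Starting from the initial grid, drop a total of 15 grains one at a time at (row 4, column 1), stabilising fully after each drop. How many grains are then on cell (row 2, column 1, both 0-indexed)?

2

t=0: 3  1  3  3  1  1
2  3  3  1  0  2
3  2  1  3  3  1
3  0  3  2  0  0
2  0  1  0  3  1
t=1: 3  1  3  3  1  1
2  3  3  1  0  2
3  2  1  3  3  1
3  0  3  2  0  0
2  1  1  0  3  1
t=2: 3  1  3  3  1  1
2  3  3  1  0  2
3  2  1  3  3  1
3  0  3  2  0  0
2  2  1  0  3  1
t=3: 3  1  3  3  1  1
2  3  3  1  0  2
3  2  1  3  3  1
3  0  3  2  0  0
2  3  1  0  3  1
t=4: 3  1  3  3  1  1
2  3  3  1  0  2
3  2  1  3  3  1
3  1  3  2  0  0
3  0  2  0  3  1
t=5: 3  1  3  3  1  1
2  3  3  1  0  2
3  2  1  3  3  1
3  1  3  2  0  0
3  1  2  0  3  1
t=6: 3  1  3  3  1  1
2  3  3  1  0  2
3  2  1  3  3  1
3  1  3  2  0  0
3  2  2  0  3  1
t=7: 3  1  3  3  1  1
2  3  3  1  0  2
3  2  1  3  3  1
3  1  3  2  0  0
3  3  2  0  3  1
t=8: 3  1  3  3  1  1
3  3  3  1  0  2
0  3  1  3  3  1
1  3  3  2  0  0
1  1  3  0  3  1
t=9: 3  1  3  3  1  1
3  3  3  1  0  2
0  3  1  3  3  1
1  3  3  2  0  0
1  2  3  0  3  1
t=10: 3  1  3  3  1  1
3  3  3  1  0  2
0  3  1  3  3  1
1  3  3  2  0  0
1  3  3  0  3  1
t=11: 1  0  2  1  2  1
1  3  3  0  2  2
2  2  1  3  0  2
2  2  3  0  2  0
2  2  1  2  3  1
t=12: 1  0  2  1  2  1
1  3  3  0  2  2
2  2  1  3  0  2
2  2  3  0  2  0
2  3  1  2  3  1
t=13: 1  0  2  1  2  1
1  3  3  0  2  2
2  2  1  3  0  2
2  3  3  0  2  0
3  0  2  2  3  1
t=14: 1  0  2  1  2  1
1  3  3  0  2  2
2  2  1  3  0  2
2  3  3  0  2  0
3  1  2  2  3  1
t=15: 1  0  2  1  2  1
1  3  3  0  2  2
2  2  1  3  0  2
2  3  3  0  2  0
3  2  2  2  3  1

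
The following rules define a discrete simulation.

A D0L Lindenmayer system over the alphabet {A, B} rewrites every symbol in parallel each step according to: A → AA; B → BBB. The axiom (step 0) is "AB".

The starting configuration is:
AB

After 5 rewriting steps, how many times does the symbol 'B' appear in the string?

t=0: AB
t=1: AABBB
t=2: AAAABBBBBBBBB
t=3: AAAAAAAABBBBBBBBBBBBBBBBBBBBBBBBBBB
t=4: AAAAAAAAAAAAAAAABBBBBBBBBBBBBBBBBBBBBBBBBBBBBBBBBBBBBBBBBBBBBBBBBBBBBBBBBBBBBBBBBBBBBBBBBBBBBBBBB
t=5: AAAAAAAAAAAAAAAAAAAAAAAAAAAAAAAABBBBBBBBBBBBBBBBBBBBBBBBBB…BBBBBBBBBBBBBBBBBBBBBBBBBBBBBBBBBBBBBBBBBBBBBBBBBBBBBBBBBB  (len 275)

243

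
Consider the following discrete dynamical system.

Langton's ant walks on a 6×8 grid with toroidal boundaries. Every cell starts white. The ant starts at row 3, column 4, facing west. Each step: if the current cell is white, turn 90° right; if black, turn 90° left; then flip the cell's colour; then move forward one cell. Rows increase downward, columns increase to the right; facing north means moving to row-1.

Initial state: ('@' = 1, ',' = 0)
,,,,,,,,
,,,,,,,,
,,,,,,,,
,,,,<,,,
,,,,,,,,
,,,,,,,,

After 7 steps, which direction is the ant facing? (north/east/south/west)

[0] ,,,,,,,,
,,,,,,,,
,,,,,,,,
,,,,<,,,
,,,,,,,,
,,,,,,,,
[1] ,,,,,,,,
,,,,,,,,
,,,,^,,,
,,,,@,,,
,,,,,,,,
,,,,,,,,
[2] ,,,,,,,,
,,,,,,,,
,,,,@>,,
,,,,@,,,
,,,,,,,,
,,,,,,,,
[3] ,,,,,,,,
,,,,,,,,
,,,,@@,,
,,,,@v,,
,,,,,,,,
,,,,,,,,
[4] ,,,,,,,,
,,,,,,,,
,,,,@@,,
,,,,<@,,
,,,,,,,,
,,,,,,,,
[5] ,,,,,,,,
,,,,,,,,
,,,,@@,,
,,,,,@,,
,,,,v,,,
,,,,,,,,
[6] ,,,,,,,,
,,,,,,,,
,,,,@@,,
,,,,,@,,
,,,<@,,,
,,,,,,,,
[7] ,,,,,,,,
,,,,,,,,
,,,,@@,,
,,,^,@,,
,,,@@,,,
,,,,,,,,

north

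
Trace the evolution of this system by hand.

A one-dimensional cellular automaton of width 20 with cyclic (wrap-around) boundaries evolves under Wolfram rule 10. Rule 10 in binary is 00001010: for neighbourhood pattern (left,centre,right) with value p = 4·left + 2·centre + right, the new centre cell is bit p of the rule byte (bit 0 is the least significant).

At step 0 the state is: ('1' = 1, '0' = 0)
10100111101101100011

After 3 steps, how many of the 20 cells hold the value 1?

6

gen 0: 10100111101101100011
gen 1: 00001100001001000110
gen 2: 00011000010010001100
gen 3: 00110000100100011000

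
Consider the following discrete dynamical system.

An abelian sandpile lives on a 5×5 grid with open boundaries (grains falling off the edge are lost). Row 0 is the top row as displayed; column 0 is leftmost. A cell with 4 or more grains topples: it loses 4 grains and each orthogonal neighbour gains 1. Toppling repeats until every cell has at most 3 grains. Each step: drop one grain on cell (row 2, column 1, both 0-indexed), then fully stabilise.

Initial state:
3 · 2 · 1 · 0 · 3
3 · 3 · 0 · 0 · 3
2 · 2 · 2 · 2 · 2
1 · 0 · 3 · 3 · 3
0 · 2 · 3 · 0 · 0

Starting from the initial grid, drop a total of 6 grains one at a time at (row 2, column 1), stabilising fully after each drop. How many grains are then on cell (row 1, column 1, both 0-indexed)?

k=0  3 · 2 · 1 · 0 · 3
3 · 3 · 0 · 0 · 3
2 · 2 · 2 · 2 · 2
1 · 0 · 3 · 3 · 3
0 · 2 · 3 · 0 · 0
k=1  3 · 2 · 1 · 0 · 3
3 · 3 · 0 · 0 · 3
2 · 3 · 2 · 2 · 2
1 · 0 · 3 · 3 · 3
0 · 2 · 3 · 0 · 0
k=2  1 · 0 · 2 · 0 · 3
2 · 2 · 1 · 0 · 3
0 · 2 · 3 · 2 · 2
2 · 1 · 3 · 3 · 3
0 · 2 · 3 · 0 · 0
k=3  1 · 0 · 2 · 0 · 3
2 · 2 · 1 · 0 · 3
0 · 3 · 3 · 2 · 2
2 · 1 · 3 · 3 · 3
0 · 2 · 3 · 0 · 0
k=4  1 · 0 · 2 · 1 · 0
2 · 3 · 2 · 2 · 1
1 · 1 · 2 · 1 · 1
2 · 3 · 2 · 2 · 1
0 · 3 · 0 · 2 · 1
k=5  1 · 0 · 2 · 1 · 0
2 · 3 · 2 · 2 · 1
1 · 2 · 2 · 1 · 1
2 · 3 · 2 · 2 · 1
0 · 3 · 0 · 2 · 1
k=6  1 · 0 · 2 · 1 · 0
2 · 3 · 2 · 2 · 1
1 · 3 · 2 · 1 · 1
2 · 3 · 2 · 2 · 1
0 · 3 · 0 · 2 · 1

3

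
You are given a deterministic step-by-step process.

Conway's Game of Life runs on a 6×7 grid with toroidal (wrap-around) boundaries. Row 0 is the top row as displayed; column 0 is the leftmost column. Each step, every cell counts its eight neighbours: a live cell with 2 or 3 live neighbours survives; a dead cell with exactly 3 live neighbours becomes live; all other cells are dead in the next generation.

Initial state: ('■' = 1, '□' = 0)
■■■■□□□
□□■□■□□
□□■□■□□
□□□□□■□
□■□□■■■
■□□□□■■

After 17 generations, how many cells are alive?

k=0  ■■■■□□□
□□■□■□□
□□■□■□□
□□□□□■□
□■□□■■■
■□□□□■■
k=1  ■□■■■■□
□□□□■□□
□□□□■■□
□□□■□□■
□□□□■□□
□□□■□□□
k=2  □□■□□■□
□□□□□□■
□□□■■■□
□□□■□□□
□□□■■□□
□□■□□■□
k=3  □□□□□■■
□□□■□□■
□□□■■■□
□□■□□■□
□□■■■□□
□□■□□■□
k=4  □□□□■■■
□□□■□□■
□□■■□■■
□□■□□■□
□■■□■■□
□□■□□■■
k=5  ■□□■■□□
■□■■□□□
□□■■□■■
□□□□□□□
□■■□■□□
■■■□□□□
k=6  ■□□□■□■
■□□□□■□
□■■■■□■
□■□□■■□
■□■■□□□
■□□□■□□
k=7  ■■□□■□□
□□■□□□□
□■■■□□■
□□□□□■■
■□■■□■■
■□□□■■□
k=8  ■■□■■■■
□□□□□□□
■■■■□■■
□□□□□□□
■■□■□□□
□□■□□□□
k=9  ■■■■■■■
□□□□□□□
■■■□□□■
□□□■■□□
□■■□□□□
□□□□□■□
k=10  ■■■■■■■
□□□□■□□
■■■■□□□
□□□■□□□
□□■■■□□
□□□□□■□
k=11  ■■■■□□■
□□□□□□□
□■■■■□□
□□□□□□□
□□■■■□□
■□□□□□□
k=12  ■■■□□□■
□□□□■□□
□□■■□□□
□■□□□□□
□□□■□□□
■□□□■□■
k=13  □■□■□□■
■□□□□□□
□□■■□□□
□□□■□□□
■□□□□□□
□□■■□■■
k=14  □■□■■■■
■■□■□□□
□□■■□□□
□□■■□□□
□□■■■□■
□■■■■■■
k=15  □□□□□□□
■■□□□■■
□□□□■□□
□■□□□□□
■□□□□□■
□■□□□□□
k=16  □■□□□□■
■□□□□■■
□■□□□■■
■□□□□□□
■■□□□□□
■□□□□□□
k=17  □■□□□■□
□■□□□□□
□■□□□■□
□□□□□□□
■■□□□□■
□□□□□□■

9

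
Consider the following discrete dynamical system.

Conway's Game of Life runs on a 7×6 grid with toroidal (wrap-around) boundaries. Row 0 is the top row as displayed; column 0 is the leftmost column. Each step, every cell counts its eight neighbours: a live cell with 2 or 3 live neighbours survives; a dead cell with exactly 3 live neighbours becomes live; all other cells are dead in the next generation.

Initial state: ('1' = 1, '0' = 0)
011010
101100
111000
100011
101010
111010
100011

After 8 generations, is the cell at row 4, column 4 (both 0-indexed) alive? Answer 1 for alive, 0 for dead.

step 0: 011010
101100
111000
100011
101010
111010
100011
step 1: 001010
100001
001010
001010
001010
001010
000010
step 2: 000110
010011
010010
011011
011011
000011
000011
step 3: 100100
101001
010000
000000
011000
000000
000000
step 4: 110001
101001
110000
011000
000000
000000
000000
step 5: 010001
001000
000001
111000
000000
000000
100000
step 6: 110000
100000
101000
110000
010000
000000
100000
step 7: 110001
100001
100001
101000
110000
000000
110000
step 8: 000000
000010
000000
000000
110000
000000
010001

0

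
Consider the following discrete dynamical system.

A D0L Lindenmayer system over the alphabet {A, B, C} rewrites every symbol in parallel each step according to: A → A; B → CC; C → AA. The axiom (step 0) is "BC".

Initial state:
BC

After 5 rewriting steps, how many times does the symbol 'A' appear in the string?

6

0) BC
1) CCAA
2) AAAAAA
3) AAAAAA
4) AAAAAA
5) AAAAAA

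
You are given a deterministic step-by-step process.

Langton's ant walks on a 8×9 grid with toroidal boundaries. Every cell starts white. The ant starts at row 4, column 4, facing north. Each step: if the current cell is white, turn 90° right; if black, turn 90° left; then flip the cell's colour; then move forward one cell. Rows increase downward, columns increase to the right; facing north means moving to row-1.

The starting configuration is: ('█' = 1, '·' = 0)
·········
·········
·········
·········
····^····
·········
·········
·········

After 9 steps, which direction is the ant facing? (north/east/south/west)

[0] ·········
·········
·········
·········
····^····
·········
·········
·········
[1] ·········
·········
·········
·········
····█>···
·········
·········
·········
[2] ·········
·········
·········
·········
····██···
·····v···
·········
·········
[3] ·········
·········
·········
·········
····██···
····<█···
·········
·········
[4] ·········
·········
·········
·········
····^█···
····██···
·········
·········
[5] ·········
·········
·········
·········
···<·█···
····██···
·········
·········
[6] ·········
·········
·········
···^·····
···█·█···
····██···
·········
·········
[7] ·········
·········
·········
···█>····
···█·█···
····██···
·········
·········
[8] ·········
·········
·········
···██····
···█v█···
····██···
·········
·········
[9] ·········
·········
·········
···██····
···<██···
····██···
·········
·········

west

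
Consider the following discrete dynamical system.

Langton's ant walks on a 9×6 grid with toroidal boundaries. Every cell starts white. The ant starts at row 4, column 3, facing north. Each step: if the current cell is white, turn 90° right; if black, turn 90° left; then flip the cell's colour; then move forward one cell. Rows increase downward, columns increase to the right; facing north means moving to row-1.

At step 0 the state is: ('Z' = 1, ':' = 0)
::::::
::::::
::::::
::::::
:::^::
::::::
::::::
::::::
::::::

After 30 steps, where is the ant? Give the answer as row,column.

[0] ::::::
::::::
::::::
::::::
:::^::
::::::
::::::
::::::
::::::
[1] ::::::
::::::
::::::
::::::
:::Z>:
::::::
::::::
::::::
::::::
[2] ::::::
::::::
::::::
::::::
:::ZZ:
::::v:
::::::
::::::
::::::
[3] ::::::
::::::
::::::
::::::
:::ZZ:
:::<Z:
::::::
::::::
::::::
[4] ::::::
::::::
::::::
::::::
:::^Z:
:::ZZ:
::::::
::::::
::::::
[5] ::::::
::::::
::::::
::::::
::<:Z:
:::ZZ:
::::::
::::::
::::::
[6] ::::::
::::::
::::::
::^:::
::Z:Z:
:::ZZ:
::::::
::::::
::::::
[7] ::::::
::::::
::::::
::Z>::
::Z:Z:
:::ZZ:
::::::
::::::
::::::
[8] ::::::
::::::
::::::
::ZZ::
::ZvZ:
:::ZZ:
::::::
::::::
::::::
[9] ::::::
::::::
::::::
::ZZ::
::<ZZ:
:::ZZ:
::::::
::::::
::::::
[10] ::::::
::::::
::::::
::ZZ::
:::ZZ:
::vZZ:
::::::
::::::
::::::
[11] ::::::
::::::
::::::
::ZZ::
:::ZZ:
:<ZZZ:
::::::
::::::
::::::
[12] ::::::
::::::
::::::
::ZZ::
:^:ZZ:
:ZZZZ:
::::::
::::::
::::::
[13] ::::::
::::::
::::::
::ZZ::
:Z>ZZ:
:ZZZZ:
::::::
::::::
::::::
[14] ::::::
::::::
::::::
::ZZ::
:ZZZZ:
:ZvZZ:
::::::
::::::
::::::
[15] ::::::
::::::
::::::
::ZZ::
:ZZZZ:
:Z:>Z:
::::::
::::::
::::::
[16] ::::::
::::::
::::::
::ZZ::
:ZZ^Z:
:Z::Z:
::::::
::::::
::::::
[17] ::::::
::::::
::::::
::ZZ::
:Z<:Z:
:Z::Z:
::::::
::::::
::::::
[18] ::::::
::::::
::::::
::ZZ::
:Z::Z:
:Zv:Z:
::::::
::::::
::::::
[19] ::::::
::::::
::::::
::ZZ::
:Z::Z:
:<Z:Z:
::::::
::::::
::::::
[20] ::::::
::::::
::::::
::ZZ::
:Z::Z:
::Z:Z:
:v::::
::::::
::::::
[21] ::::::
::::::
::::::
::ZZ::
:Z::Z:
::Z:Z:
<Z::::
::::::
::::::
[22] ::::::
::::::
::::::
::ZZ::
:Z::Z:
^:Z:Z:
ZZ::::
::::::
::::::
[23] ::::::
::::::
::::::
::ZZ::
:Z::Z:
Z>Z:Z:
ZZ::::
::::::
::::::
[24] ::::::
::::::
::::::
::ZZ::
:Z::Z:
ZZZ:Z:
Zv::::
::::::
::::::
[25] ::::::
::::::
::::::
::ZZ::
:Z::Z:
ZZZ:Z:
Z:>:::
::::::
::::::
[26] ::::::
::::::
::::::
::ZZ::
:Z::Z:
ZZZ:Z:
Z:Z:::
::v:::
::::::
[27] ::::::
::::::
::::::
::ZZ::
:Z::Z:
ZZZ:Z:
Z:Z:::
:<Z:::
::::::
[28] ::::::
::::::
::::::
::ZZ::
:Z::Z:
ZZZ:Z:
Z^Z:::
:ZZ:::
::::::
[29] ::::::
::::::
::::::
::ZZ::
:Z::Z:
ZZZ:Z:
ZZ>:::
:ZZ:::
::::::
[30] ::::::
::::::
::::::
::ZZ::
:Z::Z:
ZZ^:Z:
ZZ::::
:ZZ:::
::::::

5,2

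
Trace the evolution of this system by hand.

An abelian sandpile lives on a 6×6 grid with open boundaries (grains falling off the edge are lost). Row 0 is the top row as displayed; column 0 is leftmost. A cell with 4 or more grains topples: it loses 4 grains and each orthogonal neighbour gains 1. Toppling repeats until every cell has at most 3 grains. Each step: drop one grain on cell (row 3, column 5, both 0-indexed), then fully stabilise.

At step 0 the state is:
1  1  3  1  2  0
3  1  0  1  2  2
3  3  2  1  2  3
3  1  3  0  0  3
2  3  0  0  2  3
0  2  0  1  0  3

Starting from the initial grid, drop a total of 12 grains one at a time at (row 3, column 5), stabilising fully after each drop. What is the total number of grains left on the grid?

gen 0: 1  1  3  1  2  0
3  1  0  1  2  2
3  3  2  1  2  3
3  1  3  0  0  3
2  3  0  0  2  3
0  2  0  1  0  3
gen 1: 1  1  3  1  2  0
3  1  0  1  2  3
3  3  2  1  3  0
3  1  3  0  1  2
2  3  0  0  3  1
0  2  0  1  1  0
gen 2: 1  1  3  1  2  0
3  1  0  1  2  3
3  3  2  1  3  0
3  1  3  0  1  3
2  3  0  0  3  1
0  2  0  1  1  0
gen 3: 1  1  3  1  2  0
3  1  0  1  2  3
3  3  2  1  3  1
3  1  3  0  2  0
2  3  0  0  3  2
0  2  0  1  1  0
gen 4: 1  1  3  1  2  0
3  1  0  1  2  3
3  3  2  1  3  1
3  1  3  0  2  1
2  3  0  0  3  2
0  2  0  1  1  0
gen 5: 1  1  3  1  2  0
3  1  0  1  2  3
3  3  2  1  3  1
3  1  3  0  2  2
2  3  0  0  3  2
0  2  0  1  1  0
gen 6: 1  1  3  1  2  0
3  1  0  1  2  3
3  3  2  1  3  1
3  1  3  0  2  3
2  3  0  0  3  2
0  2  0  1  1  0
gen 7: 1  1  3  1  2  0
3  1  0  1  2  3
3  3  2  1  3  2
3  1  3  0  3  0
2  3  0  0  3  3
0  2  0  1  1  0
gen 8: 1  1  3  1  2  0
3  1  0  1  2  3
3  3  2  1  3  2
3  1  3  0  3  1
2  3  0  0  3  3
0  2  0  1  1  0
gen 9: 1  1  3  1  2  0
3  1  0  1  2  3
3  3  2  1  3  2
3  1  3  0  3  2
2  3  0  0  3  3
0  2  0  1  1  0
gen 10: 1  1  3  1  2  0
3  1  0  1  2  3
3  3  2  1  3  2
3  1  3  0  3  3
2  3  0  0  3  3
0  2  0  1  1  0
gen 11: 1  1  3  1  3  1
3  1  0  2  0  1
3  3  2  2  2  1
3  1  3  1  2  3
2  3  0  1  1  1
0  2  0  1  2  1
gen 12: 1  1  3  1  3  1
3  1  0  2  0  1
3  3  2  2  2  2
3  1  3  1  3  0
2  3  0  1  1  2
0  2  0  1  2  1

57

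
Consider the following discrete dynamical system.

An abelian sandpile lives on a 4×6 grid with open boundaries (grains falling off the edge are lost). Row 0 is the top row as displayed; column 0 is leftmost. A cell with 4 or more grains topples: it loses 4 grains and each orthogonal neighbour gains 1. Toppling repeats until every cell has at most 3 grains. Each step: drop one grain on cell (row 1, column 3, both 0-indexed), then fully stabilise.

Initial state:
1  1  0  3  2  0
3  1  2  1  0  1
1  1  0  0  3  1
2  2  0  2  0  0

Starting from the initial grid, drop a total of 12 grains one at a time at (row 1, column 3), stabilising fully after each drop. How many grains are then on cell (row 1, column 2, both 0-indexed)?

t=0: 1  1  0  3  2  0
3  1  2  1  0  1
1  1  0  0  3  1
2  2  0  2  0  0
t=1: 1  1  0  3  2  0
3  1  2  2  0  1
1  1  0  0  3  1
2  2  0  2  0  0
t=2: 1  1  0  3  2  0
3  1  2  3  0  1
1  1  0  0  3  1
2  2  0  2  0  0
t=3: 1  1  1  0  3  0
3  1  3  1  1  1
1  1  0  1  3  1
2  2  0  2  0  0
t=4: 1  1  1  0  3  0
3  1  3  2  1  1
1  1  0  1  3  1
2  2  0  2  0  0
t=5: 1  1  1  0  3  0
3  1  3  3  1  1
1  1  0  1  3  1
2  2  0  2  0  0
t=6: 1  1  2  1  3  0
3  2  0  1  2  1
1  1  1  2  3  1
2  2  0  2  0  0
t=7: 1  1  2  1  3  0
3  2  0  2  2  1
1  1  1  2  3  1
2  2  0  2  0  0
t=8: 1  1  2  1  3  0
3  2  0  3  2  1
1  1  1  2  3  1
2  2  0  2  0  0
t=9: 1  1  2  2  3  0
3  2  1  0  3  1
1  1  1  3  3  1
2  2  0  2  0  0
t=10: 1  1  2  2  3  0
3  2  1  1  3  1
1  1  1  3  3  1
2  2  0  2  0  0
t=11: 1  1  2  2  3  0
3  2  1  2  3  1
1  1  1  3  3  1
2  2  0  2  0  0
t=12: 1  1  2  2  3  0
3  2  1  3  3  1
1  1  1  3  3  1
2  2  0  2  0  0

1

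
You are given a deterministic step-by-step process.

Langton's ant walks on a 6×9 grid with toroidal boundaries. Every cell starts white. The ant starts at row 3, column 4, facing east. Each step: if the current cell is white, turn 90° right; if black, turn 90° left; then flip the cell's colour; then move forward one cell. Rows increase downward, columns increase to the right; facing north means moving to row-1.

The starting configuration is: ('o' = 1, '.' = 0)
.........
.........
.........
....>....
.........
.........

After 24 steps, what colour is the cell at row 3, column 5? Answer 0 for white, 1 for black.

0) .........
.........
.........
....>....
.........
.........
1) .........
.........
.........
....o....
....v....
.........
2) .........
.........
.........
....o....
...<o....
.........
3) .........
.........
.........
...^o....
...oo....
.........
4) .........
.........
.........
...o>....
...oo....
.........
5) .........
.........
....^....
...o.....
...oo....
.........
6) .........
.........
....o>...
...o.....
...oo....
.........
7) .........
.........
....oo...
...o.v...
...oo....
.........
8) .........
.........
....oo...
...o<o...
...oo....
.........
9) .........
.........
....^o...
...ooo...
...oo....
.........
10) .........
.........
...<.o...
...ooo...
...oo....
.........
11) .........
...^.....
...o.o...
...ooo...
...oo....
.........
12) .........
...o>....
...o.o...
...ooo...
...oo....
.........
13) .........
...oo....
...ovo...
...ooo...
...oo....
.........
14) .........
...oo....
...<oo...
...ooo...
...oo....
.........
15) .........
...oo....
....oo...
...voo...
...oo....
.........
16) .........
...oo....
....oo...
....>o...
...oo....
.........
17) .........
...oo....
....^o...
.....o...
...oo....
.........
18) .........
...oo....
...<.o...
.....o...
...oo....
.........
19) .........
...^o....
...o.o...
.....o...
...oo....
.........
20) .........
..<.o....
...o.o...
.....o...
...oo....
.........
21) ..^......
..o.o....
...o.o...
.....o...
...oo....
.........
22) ..o>.....
..o.o....
...o.o...
.....o...
...oo....
.........
23) ..oo.....
..ovo....
...o.o...
.....o...
...oo....
.........
24) ..oo.....
..<oo....
...o.o...
.....o...
...oo....
.........

1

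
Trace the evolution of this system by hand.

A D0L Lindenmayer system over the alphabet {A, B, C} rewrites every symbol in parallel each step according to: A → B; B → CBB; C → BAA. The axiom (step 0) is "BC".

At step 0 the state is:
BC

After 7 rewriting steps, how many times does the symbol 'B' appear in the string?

1151

gen 0: BC
gen 1: CBBBAA
gen 2: BAACBBCBBCBBBB
gen 3: CBBBBBAACBBCBBBAACBBCBBBAACBBCBBCBBCBB
gen 4: BAACBBCBBCBBCBBCBBBBBAACBBCBBBAACBBCBBCBBBBBAACBBCBBBAACBBCBBCBBBBBAACBBCBBBAACBBCBBBAACBBCBBBAACBBCBB
gen 5: CBBBBBAACBBCBBBAACBBCBBBAACBBCBBBAACBBCBBBAACBBCBBCBBCBBCB…CBBBAACBBCBBCBBBBBAACBBCBBBAACBBCBBCBBBBBAACBBCBBBAACBBCBB  (len 270)
gen 6: BAACBBCBBCBBCBBCBBBBBAACBBCBBBAACBBCBBCBBBBBAACBBCBBBAACBB…CBBCBBCBBCBBCBBBBBAACBBCBBBAACBBCBBCBBBBBAACBBCBBBAACBBCBB  (len 718)
gen 7: CBBBBBAACBBCBBBAACBBCBBBAACBBCBBBAACBBCBBBAACBBCBBCBBCBBCB…CBBCBBCBBCBBCBBBBBAACBBCBBBAACBBCBBCBBBBBAACBBCBBBAACBBCBB  (len 1910)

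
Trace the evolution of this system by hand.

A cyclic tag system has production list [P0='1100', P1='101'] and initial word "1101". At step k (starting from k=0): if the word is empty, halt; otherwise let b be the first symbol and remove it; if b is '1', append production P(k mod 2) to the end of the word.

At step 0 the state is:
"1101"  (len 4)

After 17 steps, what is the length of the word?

step 0: "1101"  (len 4)
step 1: "1011100"  (len 7)
step 2: "011100101"  (len 9)
step 3: "11100101"  (len 8)
step 4: "1100101101"  (len 10)
step 5: "1001011011100"  (len 13)
step 6: "001011011100101"  (len 15)
step 7: "01011011100101"  (len 14)
step 8: "1011011100101"  (len 13)
step 9: "0110111001011100"  (len 16)
step 10: "110111001011100"  (len 15)
step 11: "101110010111001100"  (len 18)
step 12: "01110010111001100101"  (len 20)
step 13: "1110010111001100101"  (len 19)
step 14: "110010111001100101101"  (len 21)
step 15: "100101110011001011011100"  (len 24)
step 16: "00101110011001011011100101"  (len 26)
step 17: "0101110011001011011100101"  (len 25)

25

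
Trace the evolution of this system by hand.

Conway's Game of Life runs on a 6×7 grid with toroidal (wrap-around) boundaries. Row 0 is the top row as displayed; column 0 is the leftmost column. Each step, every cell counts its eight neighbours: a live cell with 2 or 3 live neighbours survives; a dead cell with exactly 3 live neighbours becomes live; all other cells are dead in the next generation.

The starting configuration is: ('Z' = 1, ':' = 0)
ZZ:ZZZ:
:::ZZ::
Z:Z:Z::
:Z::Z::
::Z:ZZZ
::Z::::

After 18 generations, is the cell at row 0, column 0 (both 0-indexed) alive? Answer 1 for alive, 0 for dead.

0

t=0: ZZ:ZZZ:
:::ZZ::
Z:Z:Z::
:Z::Z::
::Z:ZZZ
::Z::::
t=1: :Z:::Z:
Z:::::Z
:ZZ:ZZ:
ZZZ:Z:Z
:ZZ:ZZ:
Z:Z::::
t=2: :Z:::::
Z:Z:Z:Z
::Z:Z::
::::::Z
::::ZZ:
Z:ZZZZZ
t=3: :::::::
Z:Z::Z:
ZZ::::Z
:::ZZ::
Z::::::
ZZZZ::Z
t=4: :::Z:::
Z::::::
ZZZZZZZ
:Z::::Z
Z:::Z:Z
ZZZ:::Z
t=5: ::Z:::Z
Z::::Z:
::ZZZZ:
:::::::
::Z::::
:ZZZ:ZZ
t=6: ::ZZZ::
:ZZ::Z:
:::ZZZZ
::Z:Z::
:ZZZ:::
ZZ:Z:ZZ
t=7: :::::::
:Z::::Z
:Z::::Z
:Z:::::
:::::ZZ
Z::::ZZ
t=8: :::::Z:
:::::::
:ZZ::::
:::::ZZ
:::::Z:
Z::::Z:
t=9: ::::::Z
:::::::
:::::::
:::::ZZ
::::ZZ:
::::ZZ:
t=10: :::::Z:
:::::::
:::::::
::::ZZZ
:::::::
::::Z:Z
t=11: :::::Z:
:::::::
:::::Z:
:::::Z:
::::Z:Z
:::::Z:
t=12: :::::::
:::::::
:::::::
::::ZZZ
::::Z:Z
::::ZZZ
t=13: :::::Z:
:::::::
:::::Z:
::::Z:Z
Z::Z:::
::::Z:Z
t=14: :::::Z:
:::::::
:::::Z:
::::ZZZ
Z::ZZ:Z
::::ZZZ
t=15: ::::ZZZ
:::::::
::::ZZZ
Z::Z:::
Z::Z:::
Z::Z:::
t=16: ::::ZZZ
:::::::
::::ZZZ
Z::Z:Z:
ZZZZZ:Z
Z::Z:Z:
t=17: ::::ZZZ
:::::::
::::ZZZ
:::::::
:::::::
:::::::
t=18: :::::Z:
:::::::
:::::Z:
:::::Z:
:::::::
:::::Z:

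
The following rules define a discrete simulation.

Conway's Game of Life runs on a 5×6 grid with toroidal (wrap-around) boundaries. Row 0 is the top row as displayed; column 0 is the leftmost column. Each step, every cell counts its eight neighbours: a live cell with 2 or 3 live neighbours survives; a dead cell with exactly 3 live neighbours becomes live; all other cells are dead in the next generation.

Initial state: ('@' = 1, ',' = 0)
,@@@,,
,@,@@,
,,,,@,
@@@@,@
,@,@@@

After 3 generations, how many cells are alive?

gen 0: ,@@@,,
,@,@@,
,,,,@,
@@@@,@
,@,@@@
gen 1: ,@,,,@
,@,,@,
,,,,,,
,@,,,,
,,,,,@
gen 2: ,,,,@@
@,,,,,
,,,,,,
,,,,,,
,,,,,,
gen 3: ,,,,,@
,,,,,@
,,,,,,
,,,,,,
,,,,,,

2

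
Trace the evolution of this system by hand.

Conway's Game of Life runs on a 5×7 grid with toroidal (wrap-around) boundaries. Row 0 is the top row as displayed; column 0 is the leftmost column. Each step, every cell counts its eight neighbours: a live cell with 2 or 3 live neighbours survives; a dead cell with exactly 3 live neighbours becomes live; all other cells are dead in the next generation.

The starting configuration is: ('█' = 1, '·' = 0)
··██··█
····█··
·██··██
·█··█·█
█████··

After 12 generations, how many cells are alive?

[0] ··██··█
····█··
·██··██
·█··█·█
█████··
[1] █····█·
██··█·█
·████·█
····█·█
····█·█
[2] ·█··█··
····█··
·██·█·█
··█·█·█
█···█·█
[3] █··██··
███·█··
███·█··
··█·█·█
██··█·█
[4] ····█··
····███
····█·█
··█·█·█
·██·█·█
[5] █···█·█
···██·█
█···█·█
·██·█·█
███·█··
[6] ··█·█·█
···██··
·██·█·█
··█·█·█
··█·█··
[7] ··█·█··
██··█··
███·█··
█·█·█··
·██·█··
[8] █·█·██·
█···██·
··█·███
█···██·
··█·██·
[9] ·······
█······
██·····
·█·····
·······
[10] ·······
██·····
██·····
██·····
·······
[11] ·······
██·····
··█···█
██·····
·······
[12] ·······
██·····
··█···█
██·····
·······

6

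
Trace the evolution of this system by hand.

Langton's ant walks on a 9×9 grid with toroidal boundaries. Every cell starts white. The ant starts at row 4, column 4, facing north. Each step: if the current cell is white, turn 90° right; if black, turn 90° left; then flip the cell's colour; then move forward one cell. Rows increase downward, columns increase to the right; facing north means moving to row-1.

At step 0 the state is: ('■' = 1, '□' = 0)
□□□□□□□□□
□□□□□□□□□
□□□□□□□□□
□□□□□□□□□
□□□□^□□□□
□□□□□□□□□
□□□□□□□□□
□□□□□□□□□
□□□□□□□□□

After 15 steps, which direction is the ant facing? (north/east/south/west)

east

[0] □□□□□□□□□
□□□□□□□□□
□□□□□□□□□
□□□□□□□□□
□□□□^□□□□
□□□□□□□□□
□□□□□□□□□
□□□□□□□□□
□□□□□□□□□
[1] □□□□□□□□□
□□□□□□□□□
□□□□□□□□□
□□□□□□□□□
□□□□■>□□□
□□□□□□□□□
□□□□□□□□□
□□□□□□□□□
□□□□□□□□□
[2] □□□□□□□□□
□□□□□□□□□
□□□□□□□□□
□□□□□□□□□
□□□□■■□□□
□□□□□v□□□
□□□□□□□□□
□□□□□□□□□
□□□□□□□□□
[3] □□□□□□□□□
□□□□□□□□□
□□□□□□□□□
□□□□□□□□□
□□□□■■□□□
□□□□<■□□□
□□□□□□□□□
□□□□□□□□□
□□□□□□□□□
[4] □□□□□□□□□
□□□□□□□□□
□□□□□□□□□
□□□□□□□□□
□□□□^■□□□
□□□□■■□□□
□□□□□□□□□
□□□□□□□□□
□□□□□□□□□
[5] □□□□□□□□□
□□□□□□□□□
□□□□□□□□□
□□□□□□□□□
□□□<□■□□□
□□□□■■□□□
□□□□□□□□□
□□□□□□□□□
□□□□□□□□□
[6] □□□□□□□□□
□□□□□□□□□
□□□□□□□□□
□□□^□□□□□
□□□■□■□□□
□□□□■■□□□
□□□□□□□□□
□□□□□□□□□
□□□□□□□□□
[7] □□□□□□□□□
□□□□□□□□□
□□□□□□□□□
□□□■>□□□□
□□□■□■□□□
□□□□■■□□□
□□□□□□□□□
□□□□□□□□□
□□□□□□□□□
[8] □□□□□□□□□
□□□□□□□□□
□□□□□□□□□
□□□■■□□□□
□□□■v■□□□
□□□□■■□□□
□□□□□□□□□
□□□□□□□□□
□□□□□□□□□
[9] □□□□□□□□□
□□□□□□□□□
□□□□□□□□□
□□□■■□□□□
□□□<■■□□□
□□□□■■□□□
□□□□□□□□□
□□□□□□□□□
□□□□□□□□□
[10] □□□□□□□□□
□□□□□□□□□
□□□□□□□□□
□□□■■□□□□
□□□□■■□□□
□□□v■■□□□
□□□□□□□□□
□□□□□□□□□
□□□□□□□□□
[11] □□□□□□□□□
□□□□□□□□□
□□□□□□□□□
□□□■■□□□□
□□□□■■□□□
□□<■■■□□□
□□□□□□□□□
□□□□□□□□□
□□□□□□□□□
[12] □□□□□□□□□
□□□□□□□□□
□□□□□□□□□
□□□■■□□□□
□□^□■■□□□
□□■■■■□□□
□□□□□□□□□
□□□□□□□□□
□□□□□□□□□
[13] □□□□□□□□□
□□□□□□□□□
□□□□□□□□□
□□□■■□□□□
□□■>■■□□□
□□■■■■□□□
□□□□□□□□□
□□□□□□□□□
□□□□□□□□□
[14] □□□□□□□□□
□□□□□□□□□
□□□□□□□□□
□□□■■□□□□
□□■■■■□□□
□□■v■■□□□
□□□□□□□□□
□□□□□□□□□
□□□□□□□□□
[15] □□□□□□□□□
□□□□□□□□□
□□□□□□□□□
□□□■■□□□□
□□■■■■□□□
□□■□>■□□□
□□□□□□□□□
□□□□□□□□□
□□□□□□□□□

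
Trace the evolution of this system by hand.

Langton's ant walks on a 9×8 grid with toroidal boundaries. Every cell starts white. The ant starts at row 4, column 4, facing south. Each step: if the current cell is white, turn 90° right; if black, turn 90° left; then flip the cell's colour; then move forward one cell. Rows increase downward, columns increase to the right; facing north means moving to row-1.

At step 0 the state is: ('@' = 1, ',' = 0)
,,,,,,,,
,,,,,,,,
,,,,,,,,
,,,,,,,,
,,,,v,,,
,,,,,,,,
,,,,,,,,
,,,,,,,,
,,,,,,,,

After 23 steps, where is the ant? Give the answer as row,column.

3,6

gen 0: ,,,,,,,,
,,,,,,,,
,,,,,,,,
,,,,,,,,
,,,,v,,,
,,,,,,,,
,,,,,,,,
,,,,,,,,
,,,,,,,,
gen 1: ,,,,,,,,
,,,,,,,,
,,,,,,,,
,,,,,,,,
,,,<@,,,
,,,,,,,,
,,,,,,,,
,,,,,,,,
,,,,,,,,
gen 2: ,,,,,,,,
,,,,,,,,
,,,,,,,,
,,,^,,,,
,,,@@,,,
,,,,,,,,
,,,,,,,,
,,,,,,,,
,,,,,,,,
gen 3: ,,,,,,,,
,,,,,,,,
,,,,,,,,
,,,@>,,,
,,,@@,,,
,,,,,,,,
,,,,,,,,
,,,,,,,,
,,,,,,,,
gen 4: ,,,,,,,,
,,,,,,,,
,,,,,,,,
,,,@@,,,
,,,@v,,,
,,,,,,,,
,,,,,,,,
,,,,,,,,
,,,,,,,,
gen 5: ,,,,,,,,
,,,,,,,,
,,,,,,,,
,,,@@,,,
,,,@,>,,
,,,,,,,,
,,,,,,,,
,,,,,,,,
,,,,,,,,
gen 6: ,,,,,,,,
,,,,,,,,
,,,,,,,,
,,,@@,,,
,,,@,@,,
,,,,,v,,
,,,,,,,,
,,,,,,,,
,,,,,,,,
gen 7: ,,,,,,,,
,,,,,,,,
,,,,,,,,
,,,@@,,,
,,,@,@,,
,,,,<@,,
,,,,,,,,
,,,,,,,,
,,,,,,,,
gen 8: ,,,,,,,,
,,,,,,,,
,,,,,,,,
,,,@@,,,
,,,@^@,,
,,,,@@,,
,,,,,,,,
,,,,,,,,
,,,,,,,,
gen 9: ,,,,,,,,
,,,,,,,,
,,,,,,,,
,,,@@,,,
,,,@@>,,
,,,,@@,,
,,,,,,,,
,,,,,,,,
,,,,,,,,
gen 10: ,,,,,,,,
,,,,,,,,
,,,,,,,,
,,,@@^,,
,,,@@,,,
,,,,@@,,
,,,,,,,,
,,,,,,,,
,,,,,,,,
gen 11: ,,,,,,,,
,,,,,,,,
,,,,,,,,
,,,@@@>,
,,,@@,,,
,,,,@@,,
,,,,,,,,
,,,,,,,,
,,,,,,,,
gen 12: ,,,,,,,,
,,,,,,,,
,,,,,,,,
,,,@@@@,
,,,@@,v,
,,,,@@,,
,,,,,,,,
,,,,,,,,
,,,,,,,,
gen 13: ,,,,,,,,
,,,,,,,,
,,,,,,,,
,,,@@@@,
,,,@@<@,
,,,,@@,,
,,,,,,,,
,,,,,,,,
,,,,,,,,
gen 14: ,,,,,,,,
,,,,,,,,
,,,,,,,,
,,,@@^@,
,,,@@@@,
,,,,@@,,
,,,,,,,,
,,,,,,,,
,,,,,,,,
gen 15: ,,,,,,,,
,,,,,,,,
,,,,,,,,
,,,@<,@,
,,,@@@@,
,,,,@@,,
,,,,,,,,
,,,,,,,,
,,,,,,,,
gen 16: ,,,,,,,,
,,,,,,,,
,,,,,,,,
,,,@,,@,
,,,@v@@,
,,,,@@,,
,,,,,,,,
,,,,,,,,
,,,,,,,,
gen 17: ,,,,,,,,
,,,,,,,,
,,,,,,,,
,,,@,,@,
,,,@,>@,
,,,,@@,,
,,,,,,,,
,,,,,,,,
,,,,,,,,
gen 18: ,,,,,,,,
,,,,,,,,
,,,,,,,,
,,,@,^@,
,,,@,,@,
,,,,@@,,
,,,,,,,,
,,,,,,,,
,,,,,,,,
gen 19: ,,,,,,,,
,,,,,,,,
,,,,,,,,
,,,@,@>,
,,,@,,@,
,,,,@@,,
,,,,,,,,
,,,,,,,,
,,,,,,,,
gen 20: ,,,,,,,,
,,,,,,,,
,,,,,,^,
,,,@,@,,
,,,@,,@,
,,,,@@,,
,,,,,,,,
,,,,,,,,
,,,,,,,,
gen 21: ,,,,,,,,
,,,,,,,,
,,,,,,@>
,,,@,@,,
,,,@,,@,
,,,,@@,,
,,,,,,,,
,,,,,,,,
,,,,,,,,
gen 22: ,,,,,,,,
,,,,,,,,
,,,,,,@@
,,,@,@,v
,,,@,,@,
,,,,@@,,
,,,,,,,,
,,,,,,,,
,,,,,,,,
gen 23: ,,,,,,,,
,,,,,,,,
,,,,,,@@
,,,@,@<@
,,,@,,@,
,,,,@@,,
,,,,,,,,
,,,,,,,,
,,,,,,,,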